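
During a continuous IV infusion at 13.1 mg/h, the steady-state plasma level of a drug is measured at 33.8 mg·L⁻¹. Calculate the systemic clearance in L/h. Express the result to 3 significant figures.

0.388 L/h

At steady state, infusion rate = CL × Css, so CL = rate / Css.
CL = 13.1 / 33.8 = 0.3876 L/h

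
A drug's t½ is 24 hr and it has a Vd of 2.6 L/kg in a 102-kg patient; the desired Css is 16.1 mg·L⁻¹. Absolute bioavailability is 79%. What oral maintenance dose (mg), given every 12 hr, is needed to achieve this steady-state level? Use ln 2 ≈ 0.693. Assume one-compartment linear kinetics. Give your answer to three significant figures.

Vd(total) = 102 kg × 2.6 L/kg = 265.2 L
CL = ln 2 · Vd / t½ = 0.693 × 265.2 / 24 = 7.658 L/h
D = CL × Css × τ / F = 7.658 × 16.1 × 12 / 0.79 = 1873 mg

1870 mg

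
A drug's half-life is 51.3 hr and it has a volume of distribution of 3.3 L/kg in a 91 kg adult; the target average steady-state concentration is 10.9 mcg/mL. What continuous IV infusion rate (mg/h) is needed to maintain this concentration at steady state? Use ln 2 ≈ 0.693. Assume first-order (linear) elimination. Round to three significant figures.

Vd = 3.3 L/kg × 91 kg = 300.3 L
CL = 0.693 × Vd / t½ = 0.693 × 300.3 / 51.3 = 4.057 L/h
Infusion rate = CL × Css = 4.057 × 10.9 = 44.22 mg/h

44.2 mg/h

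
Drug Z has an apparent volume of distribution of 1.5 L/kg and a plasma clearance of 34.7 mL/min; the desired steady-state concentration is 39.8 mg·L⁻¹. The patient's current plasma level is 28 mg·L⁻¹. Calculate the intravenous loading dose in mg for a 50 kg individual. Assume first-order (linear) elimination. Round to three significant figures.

Vd = 1.5 L/kg × 50 kg = 75.00 L
Concentration deficit ΔC = 39.8 − 28 = 11.80 mg/L
LD = Vd × ΔC = 75.00 × 11.80 = 885.0 mg

885 mg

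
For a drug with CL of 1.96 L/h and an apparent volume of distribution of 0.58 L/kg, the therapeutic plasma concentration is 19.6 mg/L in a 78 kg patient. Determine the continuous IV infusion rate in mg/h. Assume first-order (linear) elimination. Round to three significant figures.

Vd does not affect the maintenance rate; only clearance governs steady-state input.
Rate = CL × Css = 1.960 × 19.6 = 38.42 mg/h

38.4 mg/h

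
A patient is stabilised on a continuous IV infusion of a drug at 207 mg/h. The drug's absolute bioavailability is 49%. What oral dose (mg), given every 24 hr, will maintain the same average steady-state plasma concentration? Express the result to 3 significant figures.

To maintain the same Css, the systemic dosing rate must be unchanged: F·D/τ = infusion rate.
D = rate × τ / F = 207 × 24 / 0.49 = 10140 mg

10100 mg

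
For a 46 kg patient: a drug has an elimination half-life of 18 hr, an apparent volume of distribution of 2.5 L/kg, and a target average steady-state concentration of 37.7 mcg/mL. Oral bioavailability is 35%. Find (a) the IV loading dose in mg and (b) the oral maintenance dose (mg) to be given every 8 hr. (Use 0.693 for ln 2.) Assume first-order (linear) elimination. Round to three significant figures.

(a) 4340 mg; (b) 3820 mg

Vd = 2.5 L/kg × 46 kg = 115.0 L
LD = Vd × C = 115.0 × 37.7 = 4336 mg
CL = 0.693 × Vd / t½ = 0.693 × 115.0 / 18 = 4.428 L/h
D = CL × Css × τ / F = 4.428 × 37.7 × 8 / 0.35 = 3816 mg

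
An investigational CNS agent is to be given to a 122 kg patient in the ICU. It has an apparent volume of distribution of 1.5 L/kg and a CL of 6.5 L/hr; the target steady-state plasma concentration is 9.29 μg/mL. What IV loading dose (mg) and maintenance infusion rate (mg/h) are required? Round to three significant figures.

(a) 1700 mg; (b) 60.4 mg/h

Vd(total) = 122 kg × 1.5 L/kg = 183.0 L
Loading dose = Vd × C = 183.0 × 9.29 = 1700 mg
Maintenance infusion rate = CL × Css = 6.500 × 9.29 = 60.39 mg/h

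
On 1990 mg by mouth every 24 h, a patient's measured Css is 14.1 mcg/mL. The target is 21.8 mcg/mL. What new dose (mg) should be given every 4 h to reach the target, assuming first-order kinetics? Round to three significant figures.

513 mg

With linear kinetics, Css is proportional to dose rate (D/τ) at fixed clearance.
D₂ = D₁ × (Css,target / Css,current) × (τ₂/τ₁) = 1990 × (21.8/14.1) × (4/24) = 512.8 mg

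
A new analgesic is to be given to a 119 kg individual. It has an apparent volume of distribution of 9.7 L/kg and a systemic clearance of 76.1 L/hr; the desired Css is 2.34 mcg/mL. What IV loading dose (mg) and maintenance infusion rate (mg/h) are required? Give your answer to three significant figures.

(a) 2700 mg; (b) 178 mg/h

Total Vd = 9.7 × 119 = 1154 L
Loading: fill Vd to C_target → 1154 L × 2.34 mg/L = 2700 mg
Maintenance: replace elimination → rate = CL × Css = 76.10 × 2.34 = 178.1 mg/h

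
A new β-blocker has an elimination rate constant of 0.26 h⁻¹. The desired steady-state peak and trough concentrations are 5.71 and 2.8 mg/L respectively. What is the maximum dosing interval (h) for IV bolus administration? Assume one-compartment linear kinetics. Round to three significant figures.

2.74 h

Between IV bolus doses, concentration decays as C = C₀·e^(−kτ), so C_peak/C_trough = e^(kτ).
τ_max = ln(C_peak/C_trough) / k = ln(5.71/2.8) / 0.2600 = 0.7126 / 0.2600 = 2.741 h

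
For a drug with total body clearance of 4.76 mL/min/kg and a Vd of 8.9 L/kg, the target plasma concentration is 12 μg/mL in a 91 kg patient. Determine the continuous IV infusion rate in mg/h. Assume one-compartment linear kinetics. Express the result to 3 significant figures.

312 mg/h

CL = 4.76 mL/min/kg × 91 kg = 433.2 mL/min = 433.2 × 60/1000 = 25.99 L/h
Rate = CL × Css = 25.99 × 12 = 311.9 mg/h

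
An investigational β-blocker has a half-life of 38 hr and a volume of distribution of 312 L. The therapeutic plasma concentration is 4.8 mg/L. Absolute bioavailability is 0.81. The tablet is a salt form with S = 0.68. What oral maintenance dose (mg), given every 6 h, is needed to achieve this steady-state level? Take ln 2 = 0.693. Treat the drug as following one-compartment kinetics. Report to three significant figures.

298 mg

CL = 0.693 × Vd / t½ = 0.693 × 312.0 / 38 = 5.690 L/h
D = CL × Css × τ / F / S = 5.690 × 4.8 × 6 / 0.81 / 0.68 = 297.5 mg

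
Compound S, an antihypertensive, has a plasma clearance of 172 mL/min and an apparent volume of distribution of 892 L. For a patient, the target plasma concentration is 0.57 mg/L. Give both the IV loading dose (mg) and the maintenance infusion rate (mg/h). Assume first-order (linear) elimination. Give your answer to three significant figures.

LD = Vd · C_target = 892.0 × 0.57 = 508.4 mg
CL = 172 mL/min × 60/1000 = 10.32 L/h
Infusion rate = 10.32 L/h × 0.57 mg/L = 5.882 mg/h

(a) 508 mg; (b) 5.88 mg/h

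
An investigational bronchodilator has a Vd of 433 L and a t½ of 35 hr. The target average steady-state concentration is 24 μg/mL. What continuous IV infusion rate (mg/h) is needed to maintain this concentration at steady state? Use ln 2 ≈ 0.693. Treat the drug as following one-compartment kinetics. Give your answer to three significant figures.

206 mg/h

CL = 0.693 × Vd / t½ = 0.693 × 433.0 / 35 = 8.573 L/h
Infusion rate = CL × Css = 8.573 × 24 = 205.8 mg/h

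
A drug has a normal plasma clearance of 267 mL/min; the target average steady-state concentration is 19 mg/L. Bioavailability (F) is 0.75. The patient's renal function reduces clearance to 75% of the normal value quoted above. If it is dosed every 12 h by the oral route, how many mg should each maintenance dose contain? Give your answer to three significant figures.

3650 mg

CL = 267 mL/min = 267 × 0.06 = 16.02 L/h
Patient clearance = 0.75 × 16.02 = 12.02 L/h
D = CL × Css × τ / F = 12.02 × 19 × 12 / 0.75 = 3654 mg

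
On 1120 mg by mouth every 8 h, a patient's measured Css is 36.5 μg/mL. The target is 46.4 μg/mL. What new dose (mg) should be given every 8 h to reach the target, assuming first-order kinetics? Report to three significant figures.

With linear kinetics, Css is proportional to dose rate (D/τ) at fixed clearance.
D₂ = D₁ × (Css,target / Css,current) = 1120 × 46.4/36.5 = 1424 mg

1420 mg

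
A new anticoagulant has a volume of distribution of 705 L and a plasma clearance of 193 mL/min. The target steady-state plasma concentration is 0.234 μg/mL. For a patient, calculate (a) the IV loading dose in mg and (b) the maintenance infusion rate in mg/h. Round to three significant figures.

(a) 165 mg; (b) 2.71 mg/h

Loading: fill Vd to C_target → 705.0 L × 0.234 mg/L = 165.0 mg
Convert clearance: 193 mL/min × 60 min/h ÷ 1000 mL/L = 11.58 L/h
Infusion rate = 11.58 L/h × 0.234 mg/L = 2.710 mg/h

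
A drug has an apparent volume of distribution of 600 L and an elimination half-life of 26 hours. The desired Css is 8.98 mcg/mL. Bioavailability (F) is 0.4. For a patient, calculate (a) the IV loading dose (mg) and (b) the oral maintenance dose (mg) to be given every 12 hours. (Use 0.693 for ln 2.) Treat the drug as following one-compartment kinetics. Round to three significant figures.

(a) 5390 mg; (b) 4310 mg

LD = Vd × C = 600.0 × 8.98 = 5388 mg
CL = 0.693 × Vd / t½ = 0.693 × 600.0 / 26 = 15.99 L/h
D = CL × Css × τ / F = 15.99 × 8.98 × 12 / 0.4 = 4308 mg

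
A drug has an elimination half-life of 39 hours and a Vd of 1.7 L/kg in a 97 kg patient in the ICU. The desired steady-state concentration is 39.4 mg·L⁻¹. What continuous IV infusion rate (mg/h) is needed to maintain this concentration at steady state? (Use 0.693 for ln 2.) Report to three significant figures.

115 mg/h

Vd = 1.7 L/kg × 97 kg = 164.9 L
CL = 0.693 × Vd / t½ = 0.693 × 164.9 / 39 = 2.930 L/h
Infusion rate = CL × Css = 2.930 × 39.4 = 115.4 mg/h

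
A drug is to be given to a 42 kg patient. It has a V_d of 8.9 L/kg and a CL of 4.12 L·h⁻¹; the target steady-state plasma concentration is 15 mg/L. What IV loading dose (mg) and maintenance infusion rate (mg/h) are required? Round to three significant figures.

Vd(total) = 42 kg × 8.9 L/kg = 373.8 L
Loading dose = Vd × C = 373.8 × 15 = 5607 mg
Maintenance infusion rate = CL × Css = 4.120 × 15 = 61.80 mg/h

(a) 5610 mg; (b) 61.8 mg/h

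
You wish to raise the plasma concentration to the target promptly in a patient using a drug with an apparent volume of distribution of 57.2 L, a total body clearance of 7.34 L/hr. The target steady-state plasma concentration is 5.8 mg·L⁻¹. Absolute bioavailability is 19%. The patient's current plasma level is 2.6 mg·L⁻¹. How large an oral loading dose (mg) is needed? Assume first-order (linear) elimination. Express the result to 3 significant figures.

Concentration deficit ΔC = 5.8 − 2.6 = 3.200 mg/L
LD = Vd × ΔC / F = 57.20 × 3.200 / 0.19 = 963.4 mg

963 mg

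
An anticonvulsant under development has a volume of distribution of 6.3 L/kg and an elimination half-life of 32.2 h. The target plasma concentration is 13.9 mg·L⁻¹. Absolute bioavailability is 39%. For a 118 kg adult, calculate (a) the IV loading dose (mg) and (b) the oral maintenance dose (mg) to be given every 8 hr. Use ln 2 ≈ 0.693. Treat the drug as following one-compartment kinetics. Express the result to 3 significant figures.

Vd = 6.3 L/kg × 118 kg = 743.4 L
LD = Vd × C = 743.4 × 13.9 = 10330 mg
CL = 0.693 × Vd / t½ = 0.693 × 743.4 / 32.2 = 16.00 L/h
D = CL × Css × τ / F = 16.00 × 13.9 × 8 / 0.39 = 4562 mg

(a) 10300 mg; (b) 4560 mg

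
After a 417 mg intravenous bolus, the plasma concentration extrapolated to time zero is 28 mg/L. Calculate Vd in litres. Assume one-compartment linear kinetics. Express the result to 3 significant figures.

Immediately after an IV bolus, C₀ = Dose / Vd, so Vd = Dose / C₀.
Vd = 417 / 28 = 14.89 L

14.9 L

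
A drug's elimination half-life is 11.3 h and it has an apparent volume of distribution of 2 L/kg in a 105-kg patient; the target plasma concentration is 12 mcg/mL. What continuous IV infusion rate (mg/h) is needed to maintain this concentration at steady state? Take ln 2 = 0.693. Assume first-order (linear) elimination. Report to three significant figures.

Vd(total) = 105 kg × 2 L/kg = 210.0 L
CL = 0.693 × Vd / t½ = 0.693 × 210.0 / 11.3 = 12.88 L/h
Infusion rate = CL × Css = 12.88 × 12 = 154.6 mg/h

155 mg/h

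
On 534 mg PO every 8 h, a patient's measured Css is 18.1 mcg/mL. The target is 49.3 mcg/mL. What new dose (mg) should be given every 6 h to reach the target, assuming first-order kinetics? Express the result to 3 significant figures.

1090 mg

For first-order elimination, Css ∝ F·D/(CL·τ); F and CL are unchanged, so Css ∝ D/τ.
D₂ = D₁ × (Css,target / Css,current) × (τ₂/τ₁) = 534 × (49.3/18.1) × (6/8) = 1091 mg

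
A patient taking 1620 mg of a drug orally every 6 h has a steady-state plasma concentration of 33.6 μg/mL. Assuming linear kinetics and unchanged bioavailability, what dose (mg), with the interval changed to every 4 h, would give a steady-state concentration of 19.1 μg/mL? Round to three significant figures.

With linear kinetics, Css is proportional to dose rate (D/τ) at fixed clearance.
D₂ = D₁ × (Css,target / Css,current) × (τ₂/τ₁) = 1620 × (19.1/33.6) × (4/6) = 613.9 mg

614 mg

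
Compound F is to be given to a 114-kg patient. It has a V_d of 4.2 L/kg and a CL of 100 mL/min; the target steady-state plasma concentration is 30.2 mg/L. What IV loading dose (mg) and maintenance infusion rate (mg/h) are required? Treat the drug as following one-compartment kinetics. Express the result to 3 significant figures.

(a) 14500 mg; (b) 181 mg/h

Total Vd = 4.2 × 114 = 478.8 L
Loading: fill Vd to C_target → 478.8 L × 30.2 mg/L = 14460 mg
Convert clearance: 100 mL/min × 60 min/h ÷ 1000 mL/L = 6.000 L/h
Infusion rate = 6.000 L/h × 30.2 mg/L = 181.2 mg/h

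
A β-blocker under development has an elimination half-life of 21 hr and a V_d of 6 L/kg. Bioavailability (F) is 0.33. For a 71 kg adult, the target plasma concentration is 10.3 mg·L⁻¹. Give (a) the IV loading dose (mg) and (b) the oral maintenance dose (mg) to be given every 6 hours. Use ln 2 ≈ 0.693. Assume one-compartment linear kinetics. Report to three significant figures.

Total Vd = 6 × 71 = 426.0 L
LD = Vd × C = 426.0 × 10.3 = 4388 mg
CL = 0.693 × Vd / t½ = 0.693 × 426.0 / 21 = 14.06 L/h
D = CL × Css × τ / F = 14.06 × 10.3 × 6 / 0.33 = 2633 mg

(a) 4390 mg; (b) 2630 mg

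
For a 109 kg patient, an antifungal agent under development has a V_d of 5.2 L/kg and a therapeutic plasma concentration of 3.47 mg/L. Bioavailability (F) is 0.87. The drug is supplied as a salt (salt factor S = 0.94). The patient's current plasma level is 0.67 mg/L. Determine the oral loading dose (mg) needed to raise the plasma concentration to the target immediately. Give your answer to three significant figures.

Total Vd = 5.2 × 109 = 566.8 L
Concentration deficit ΔC = 3.47 − 0.67 = 2.800 mg/L
LD = Vd × ΔC / F / S = 566.8 × 2.800 / 0.87 / 0.94 = 1941 mg

1940 mg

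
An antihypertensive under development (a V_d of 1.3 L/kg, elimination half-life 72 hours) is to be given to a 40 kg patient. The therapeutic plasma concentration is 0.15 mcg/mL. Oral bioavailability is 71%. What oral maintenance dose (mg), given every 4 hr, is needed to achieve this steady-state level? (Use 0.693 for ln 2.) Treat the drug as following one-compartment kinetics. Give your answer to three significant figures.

Vd(total) = 40 kg × 1.3 L/kg = 52.00 L
CL = 0.693 × Vd / t½ = 0.693 × 52.00 / 72 = 0.5005 L/h
D = CL × Css × τ / F = 0.5005 × 0.15 × 4 / 0.71 = 0.4230 mg

0.423 mg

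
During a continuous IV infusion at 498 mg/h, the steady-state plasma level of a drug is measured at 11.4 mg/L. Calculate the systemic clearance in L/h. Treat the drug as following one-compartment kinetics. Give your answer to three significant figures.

At steady state, infusion rate = CL × Css, so CL = rate / Css.
CL = 498 / 11.4 = 43.68 L/h

43.7 L/h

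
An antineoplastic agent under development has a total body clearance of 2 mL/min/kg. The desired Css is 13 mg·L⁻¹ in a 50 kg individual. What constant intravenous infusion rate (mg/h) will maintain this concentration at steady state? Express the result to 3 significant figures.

CL = 2 mL/min/kg × 50 kg = 100.0 mL/min = 100.0 × 60/1000 = 6.000 L/h
R₀ = 6.000 × 13 = 78.00 mg/h

78.0 mg/h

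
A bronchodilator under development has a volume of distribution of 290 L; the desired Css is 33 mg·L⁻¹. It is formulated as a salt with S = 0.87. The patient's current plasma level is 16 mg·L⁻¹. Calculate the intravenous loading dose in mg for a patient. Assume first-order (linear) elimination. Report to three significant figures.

5670 mg

Concentration deficit ΔC = 33 − 16 = 17.00 mg/L
LD = Vd × ΔC / S = 290.0 × 17.00 / 0.87 = 5667 mg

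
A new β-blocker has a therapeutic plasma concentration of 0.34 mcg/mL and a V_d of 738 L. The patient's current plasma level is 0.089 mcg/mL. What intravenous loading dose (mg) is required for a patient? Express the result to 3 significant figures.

185 mg

Concentration deficit ΔC = 0.34 − 0.089 = 0.2510 mg/L
LD = Vd × ΔC = 738.0 × 0.2510 = 185.2 mg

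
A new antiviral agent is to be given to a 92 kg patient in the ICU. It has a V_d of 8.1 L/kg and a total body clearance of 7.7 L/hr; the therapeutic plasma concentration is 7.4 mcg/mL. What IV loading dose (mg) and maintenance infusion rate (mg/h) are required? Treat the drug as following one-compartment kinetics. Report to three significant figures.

(a) 5510 mg; (b) 57.0 mg/h

Total Vd = 8.1 × 92 = 745.2 L
Loading: fill Vd to C_target → 745.2 L × 7.4 mg/L = 5514 mg
Maintenance: replace elimination → rate = CL × Css = 7.700 × 7.4 = 56.98 mg/h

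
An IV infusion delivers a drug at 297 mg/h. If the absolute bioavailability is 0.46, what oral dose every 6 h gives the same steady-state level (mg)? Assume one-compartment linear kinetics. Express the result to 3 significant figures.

3870 mg

To maintain the same Css, the systemic dosing rate must be unchanged: F·D/τ = infusion rate.
D = rate × τ / F = 297 × 6 / 0.46 = 3874 mg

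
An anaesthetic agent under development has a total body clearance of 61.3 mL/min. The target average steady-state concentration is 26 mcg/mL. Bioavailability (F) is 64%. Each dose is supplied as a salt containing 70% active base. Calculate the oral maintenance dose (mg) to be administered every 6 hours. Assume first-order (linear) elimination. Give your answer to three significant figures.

1280 mg

CL = 61.3 mL/min = 61.3 × 0.06 = 3.678 L/h
D = CL × Css × τ / F / S = 3.678 × 26 × 6 / 0.64 / 0.7 = 1281 mg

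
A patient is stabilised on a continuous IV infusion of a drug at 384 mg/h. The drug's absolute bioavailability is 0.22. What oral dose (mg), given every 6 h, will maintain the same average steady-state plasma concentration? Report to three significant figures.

10500 mg

To maintain the same Css, the systemic dosing rate must be unchanged: F·D/τ = infusion rate.
D = rate × τ / F = 384 × 6 / 0.22 = 10470 mg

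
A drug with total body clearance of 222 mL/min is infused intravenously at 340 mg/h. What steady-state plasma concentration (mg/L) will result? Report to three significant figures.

CL = 222 mL/min × 60/1000 = 13.32 L/h
Css = rate / CL = 340 / 13.32 = 25.53 mg/L

25.5 mg/L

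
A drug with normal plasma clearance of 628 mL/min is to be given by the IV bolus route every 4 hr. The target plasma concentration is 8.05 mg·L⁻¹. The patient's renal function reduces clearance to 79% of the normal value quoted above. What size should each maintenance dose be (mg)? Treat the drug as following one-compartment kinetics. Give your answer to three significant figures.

CL = 628 mL/min = 628 × 0.06 = 37.68 L/h
Patient clearance = 0.79 × 37.68 = 29.77 L/h
D = CL × Css × τ = 29.77 × 8.05 × 4 = 958.6 mg

959 mg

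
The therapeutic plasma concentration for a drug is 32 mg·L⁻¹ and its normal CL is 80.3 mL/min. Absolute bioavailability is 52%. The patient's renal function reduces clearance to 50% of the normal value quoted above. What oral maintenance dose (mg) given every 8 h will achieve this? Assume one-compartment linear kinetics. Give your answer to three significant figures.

1190 mg

CL = 80.3 mL/min = 80.3 × 0.06 = 4.818 L/h
Patient clearance = 0.5 × 4.818 = 2.409 L/h
At steady state, dose per interval replaces the amount cleared in that interval: F·D/τ = CL·Css.
D = CL × Css × τ / F = 2.409 × 32 × 8 / 0.52 = 1186 mg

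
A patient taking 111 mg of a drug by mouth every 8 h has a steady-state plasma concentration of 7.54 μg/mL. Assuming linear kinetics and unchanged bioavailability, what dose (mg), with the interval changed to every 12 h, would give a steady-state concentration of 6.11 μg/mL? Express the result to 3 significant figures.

135 mg

For first-order elimination, Css ∝ F·D/(CL·τ); F and CL are unchanged, so Css ∝ D/τ.
D₂ = D₁ × (Css,target / Css,current) × (τ₂/τ₁) = 111 × (6.11/7.54) × (12/8) = 134.9 mg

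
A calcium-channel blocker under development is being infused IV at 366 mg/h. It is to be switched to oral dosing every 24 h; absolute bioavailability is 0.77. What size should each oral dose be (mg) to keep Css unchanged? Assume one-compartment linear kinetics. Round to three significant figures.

11400 mg

To maintain the same Css, the systemic dosing rate must be unchanged: F·D/τ = infusion rate.
D = rate × τ / F = 366 × 24 / 0.77 = 11410 mg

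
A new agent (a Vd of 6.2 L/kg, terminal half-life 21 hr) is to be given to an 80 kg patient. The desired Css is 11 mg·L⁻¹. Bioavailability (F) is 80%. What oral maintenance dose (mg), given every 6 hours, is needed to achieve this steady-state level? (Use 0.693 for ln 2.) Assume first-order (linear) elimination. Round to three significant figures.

Total Vd = 6.2 × 80 = 496.0 L
CL = 0.693 × Vd / t½ = 0.693 × 496.0 / 21 = 16.37 L/h
D = CL × Css × τ / F = 16.37 × 11 × 6 / 0.8 = 1351 mg

1350 mg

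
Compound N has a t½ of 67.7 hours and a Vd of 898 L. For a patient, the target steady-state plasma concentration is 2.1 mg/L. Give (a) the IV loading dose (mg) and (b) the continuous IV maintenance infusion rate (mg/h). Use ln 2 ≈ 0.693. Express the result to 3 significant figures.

(a) 1890 mg; (b) 19.3 mg/h

LD = Vd × C = 898.0 × 2.1 = 1886 mg
CL = 0.693 × Vd / t½ = 0.693 × 898.0 / 67.7 = 9.192 L/h
Infusion rate = CL × Css = 9.192 × 2.1 = 19.30 mg/h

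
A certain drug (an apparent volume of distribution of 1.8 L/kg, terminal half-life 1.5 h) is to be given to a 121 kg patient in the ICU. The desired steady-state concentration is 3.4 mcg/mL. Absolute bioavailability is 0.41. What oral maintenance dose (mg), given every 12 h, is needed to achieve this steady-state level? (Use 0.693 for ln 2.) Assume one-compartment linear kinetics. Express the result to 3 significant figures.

Vd = 1.8 L/kg × 121 kg = 217.8 L
CL = ln 2 · Vd / t½ = 0.693 × 217.8 / 1.5 = 100.6 L/h
D = CL × Css × τ / F = 100.6 × 3.4 × 12 / 0.41 = 10010 mg

10000 mg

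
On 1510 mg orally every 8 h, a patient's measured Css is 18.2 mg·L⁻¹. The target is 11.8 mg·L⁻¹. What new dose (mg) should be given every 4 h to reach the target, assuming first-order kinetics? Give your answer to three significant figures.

For first-order elimination, Css ∝ F·D/(CL·τ); F and CL are unchanged, so Css ∝ D/τ.
D₂ = D₁ × (Css,target / Css,current) × (τ₂/τ₁) = 1510 × (11.8/18.2) × (4/8) = 489.5 mg

490 mg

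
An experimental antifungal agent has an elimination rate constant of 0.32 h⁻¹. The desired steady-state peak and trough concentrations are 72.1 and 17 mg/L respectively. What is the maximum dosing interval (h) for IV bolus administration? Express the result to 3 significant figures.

4.52 h

Between IV bolus doses, concentration decays as C = C₀·e^(−kτ), so C_peak/C_trough = e^(kτ).
τ_max = ln(C_peak/C_trough) / k = ln(72.1/17) / 0.3200 = 1.445 / 0.3200 = 4.516 h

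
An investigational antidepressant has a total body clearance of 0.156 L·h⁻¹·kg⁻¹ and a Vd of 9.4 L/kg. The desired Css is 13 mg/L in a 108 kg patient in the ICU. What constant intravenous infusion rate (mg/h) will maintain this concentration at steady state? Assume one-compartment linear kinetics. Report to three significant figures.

219 mg/h

CL = 0.156 L·h⁻¹·kg⁻¹ × 108 kg = 16.85 L/h
R₀ = 16.85 × 13 = 219.1 mg/h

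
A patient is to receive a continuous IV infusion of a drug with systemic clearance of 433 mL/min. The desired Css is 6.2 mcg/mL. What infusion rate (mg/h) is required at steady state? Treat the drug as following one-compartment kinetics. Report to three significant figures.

Convert clearance: 433 mL/min × 60 min/h ÷ 1000 mL/L = 25.98 L/h
Infusion rate = CL · Css = 25.98 L/h × 6.2 mg/L = 161.1 mg/h

161 mg/h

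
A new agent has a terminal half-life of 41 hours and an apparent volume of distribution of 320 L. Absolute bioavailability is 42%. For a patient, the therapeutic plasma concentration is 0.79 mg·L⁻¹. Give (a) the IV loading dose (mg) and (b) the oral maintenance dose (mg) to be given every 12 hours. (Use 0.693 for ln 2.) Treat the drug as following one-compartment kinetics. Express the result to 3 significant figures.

LD = Vd × C = 320.0 × 0.79 = 252.8 mg
CL = 0.693 × Vd / t½ = 0.693 × 320.0 / 41 = 5.409 L/h
D = CL × Css × τ / F = 5.409 × 0.79 × 12 / 0.42 = 122.1 mg

(a) 253 mg; (b) 122 mg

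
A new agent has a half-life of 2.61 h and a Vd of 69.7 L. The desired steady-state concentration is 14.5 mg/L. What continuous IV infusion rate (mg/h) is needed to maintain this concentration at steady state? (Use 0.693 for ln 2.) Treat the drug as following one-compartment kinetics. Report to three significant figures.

CL = ln 2 · Vd / t½ = 0.693 × 69.70 / 2.61 = 18.51 L/h
Infusion rate = CL × Css = 18.51 × 14.5 = 268.4 mg/h

268 mg/h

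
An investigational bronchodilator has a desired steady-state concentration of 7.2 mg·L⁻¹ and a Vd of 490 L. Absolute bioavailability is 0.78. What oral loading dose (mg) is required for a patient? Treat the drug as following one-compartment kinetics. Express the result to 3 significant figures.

4520 mg

LD = Vd × C / F = 490.0 × 7.200 / 0.78 = 4523 mg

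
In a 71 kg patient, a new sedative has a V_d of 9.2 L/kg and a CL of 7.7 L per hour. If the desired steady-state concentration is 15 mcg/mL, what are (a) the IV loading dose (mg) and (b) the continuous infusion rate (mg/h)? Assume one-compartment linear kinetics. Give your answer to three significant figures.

Vd = 9.2 L/kg × 71 kg = 653.2 L
Loading: fill Vd to C_target → 653.2 L × 15 mg/L = 9798 mg
Maintenance: replace elimination → rate = CL × Css = 7.700 × 15 = 115.5 mg/h

(a) 9800 mg; (b) 116 mg/h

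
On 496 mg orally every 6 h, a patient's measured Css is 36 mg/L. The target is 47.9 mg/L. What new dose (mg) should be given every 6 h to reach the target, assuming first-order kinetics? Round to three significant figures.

With linear kinetics, Css is proportional to dose rate (D/τ) at fixed clearance.
D₂ = D₁ × (Css,target / Css,current) = 496 × 47.9/36 = 660.0 mg

660 mg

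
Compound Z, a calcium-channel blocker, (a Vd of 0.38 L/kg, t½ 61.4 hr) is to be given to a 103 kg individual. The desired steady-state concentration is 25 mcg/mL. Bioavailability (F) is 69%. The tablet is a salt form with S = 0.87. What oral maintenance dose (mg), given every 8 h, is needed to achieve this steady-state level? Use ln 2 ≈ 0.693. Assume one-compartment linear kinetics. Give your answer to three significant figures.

Total Vd = 0.38 × 103 = 39.14 L
k = 0.693/61.4 = 0.01129 h⁻¹, so CL = k·Vd = 0.01129 × 39.14 = 0.4419 L/h
D = CL × Css × τ / F / S = 0.4419 × 25 × 8 / 0.69 / 0.87 = 147.2 mg

147 mg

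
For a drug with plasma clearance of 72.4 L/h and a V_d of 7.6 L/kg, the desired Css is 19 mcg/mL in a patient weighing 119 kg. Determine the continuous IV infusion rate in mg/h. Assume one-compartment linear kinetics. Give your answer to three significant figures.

Maintenance depends on clearance, not Vd — rate in must match rate out.
Infusion rate = CL · Css = 72.40 L/h × 19 mg/L = 1376 mg/h

1380 mg/h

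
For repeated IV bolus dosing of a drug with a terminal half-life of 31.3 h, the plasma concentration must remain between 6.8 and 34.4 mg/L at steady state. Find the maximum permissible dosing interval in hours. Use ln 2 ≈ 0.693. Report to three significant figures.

k = 0.693 / t½ = 0.693 / 31.3 = 0.02214 h⁻¹
Between IV bolus doses, concentration decays as C = C₀·e^(−kτ), so C_peak/C_trough = e^(kτ).
τ_max = ln(C_peak/C_trough) / k = ln(34.4/6.8) / 0.02214 = 1.621 / 0.02214 = 73.22 h

73.2 h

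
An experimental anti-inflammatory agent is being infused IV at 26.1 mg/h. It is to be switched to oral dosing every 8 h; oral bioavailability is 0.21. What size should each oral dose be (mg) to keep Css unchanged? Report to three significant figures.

994 mg

To maintain the same Css, the systemic dosing rate must be unchanged: F·D/τ = infusion rate.
D = rate × τ / F = 26.1 × 8 / 0.21 = 994.3 mg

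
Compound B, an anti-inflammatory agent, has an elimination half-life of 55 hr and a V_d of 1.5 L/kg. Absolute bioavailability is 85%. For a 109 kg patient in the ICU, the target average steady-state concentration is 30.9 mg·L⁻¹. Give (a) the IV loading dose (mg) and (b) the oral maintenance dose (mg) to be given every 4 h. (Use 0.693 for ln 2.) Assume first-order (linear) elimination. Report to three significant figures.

Total Vd = 1.5 × 109 = 163.5 L
LD = Vd × C = 163.5 × 30.9 = 5052 mg
CL = 0.693 × Vd / t½ = 0.693 × 163.5 / 55 = 2.060 L/h
D = CL × Css × τ / F = 2.060 × 30.9 × 4 / 0.85 = 299.5 mg

(a) 5050 mg; (b) 300 mg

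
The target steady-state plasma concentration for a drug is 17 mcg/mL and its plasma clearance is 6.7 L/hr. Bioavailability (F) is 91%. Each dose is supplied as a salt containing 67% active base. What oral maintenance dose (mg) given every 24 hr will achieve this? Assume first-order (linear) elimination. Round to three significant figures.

4480 mg

D = CL × Css × τ / F / S = 6.700 × 17 × 24 / 0.91 / 0.67 = 4484 mg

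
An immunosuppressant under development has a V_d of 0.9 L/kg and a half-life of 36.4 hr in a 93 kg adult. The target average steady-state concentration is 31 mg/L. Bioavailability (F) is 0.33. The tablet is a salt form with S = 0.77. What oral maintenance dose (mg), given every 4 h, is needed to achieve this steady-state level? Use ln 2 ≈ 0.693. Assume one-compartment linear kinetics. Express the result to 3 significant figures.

778 mg

Total Vd = 0.9 × 93 = 83.70 L
CL = 0.693 × Vd / t½ = 0.693 × 83.70 / 36.4 = 1.594 L/h
D = CL × Css × τ / F / S = 1.594 × 31 × 4 / 0.33 / 0.77 = 777.9 mg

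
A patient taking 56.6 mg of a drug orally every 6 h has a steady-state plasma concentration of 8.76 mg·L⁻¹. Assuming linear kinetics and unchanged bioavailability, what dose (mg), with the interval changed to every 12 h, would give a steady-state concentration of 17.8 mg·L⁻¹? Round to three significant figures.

With linear kinetics, Css is proportional to dose rate (D/τ) at fixed clearance.
D₂ = D₁ × (Css,target / Css,current) × (τ₂/τ₁) = 56.6 × (17.8/8.76) × (12/6) = 230.0 mg

230 mg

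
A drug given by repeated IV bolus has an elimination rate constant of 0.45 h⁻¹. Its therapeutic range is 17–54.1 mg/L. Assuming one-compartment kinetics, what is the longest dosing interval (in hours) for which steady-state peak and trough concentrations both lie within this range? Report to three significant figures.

2.57 h

Between IV bolus doses, concentration decays as C = C₀·e^(−kτ), so C_peak/C_trough = e^(kτ).
τ_max = ln(C_peak/C_trough) / k = ln(54.1/17) / 0.4500 = 1.158 / 0.4500 = 2.573 h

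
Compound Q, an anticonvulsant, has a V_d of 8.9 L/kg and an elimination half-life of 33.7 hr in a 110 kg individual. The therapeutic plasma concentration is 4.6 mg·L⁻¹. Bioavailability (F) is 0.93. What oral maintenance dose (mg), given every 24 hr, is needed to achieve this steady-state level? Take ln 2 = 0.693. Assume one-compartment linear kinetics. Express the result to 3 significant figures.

Vd = 8.9 L/kg × 110 kg = 979.0 L
CL = 0.693 × Vd / t½ = 0.693 × 979.0 / 33.7 = 20.13 L/h
D = CL × Css × τ / F = 20.13 × 4.6 × 24 / 0.93 = 2390 mg

2390 mg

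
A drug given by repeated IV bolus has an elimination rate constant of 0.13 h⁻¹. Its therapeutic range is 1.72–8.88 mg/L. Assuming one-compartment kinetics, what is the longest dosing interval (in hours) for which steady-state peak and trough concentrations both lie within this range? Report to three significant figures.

12.6 h

Between IV bolus doses, concentration decays as C = C₀·e^(−kτ), so C_peak/C_trough = e^(kτ).
τ_max = ln(C_peak/C_trough) / k = ln(8.88/1.72) / 0.1300 = 1.641 / 0.1300 = 12.62 h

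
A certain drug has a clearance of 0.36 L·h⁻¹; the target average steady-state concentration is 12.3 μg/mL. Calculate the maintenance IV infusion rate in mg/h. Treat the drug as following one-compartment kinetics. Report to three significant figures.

4.43 mg/h

At steady state, infusion rate equals elimination rate: rate in = CL × Css.
Rate = CL × Css = 0.3600 × 12.3 = 4.428 mg/h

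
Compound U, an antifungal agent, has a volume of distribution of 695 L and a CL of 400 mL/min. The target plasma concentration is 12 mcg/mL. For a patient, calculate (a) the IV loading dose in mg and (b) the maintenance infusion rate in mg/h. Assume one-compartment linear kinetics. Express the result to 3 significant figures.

(a) 8340 mg; (b) 288 mg/h

Loading: fill Vd to C_target → 695.0 L × 12 mg/L = 8340 mg
Convert clearance: 400 mL/min × 60 min/h ÷ 1000 mL/L = 24.00 L/h
Maintenance: replace elimination → rate = CL × Css = 24.00 × 12 = 288.0 mg/h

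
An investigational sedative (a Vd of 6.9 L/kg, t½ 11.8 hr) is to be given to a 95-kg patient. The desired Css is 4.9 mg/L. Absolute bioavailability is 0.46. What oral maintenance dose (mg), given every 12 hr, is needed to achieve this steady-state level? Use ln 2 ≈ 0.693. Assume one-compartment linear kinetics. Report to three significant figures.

4920 mg

Vd = 6.9 L/kg × 95 kg = 655.5 L
CL = ln 2 · Vd / t½ = 0.693 × 655.5 / 11.8 = 38.50 L/h
D = CL × Css × τ / F = 38.50 × 4.9 × 12 / 0.46 = 4921 mg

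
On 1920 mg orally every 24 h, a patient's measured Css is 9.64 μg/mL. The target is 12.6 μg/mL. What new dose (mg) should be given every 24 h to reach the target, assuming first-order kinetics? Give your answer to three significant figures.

2510 mg

With linear kinetics, Css is proportional to dose rate (D/τ) at fixed clearance.
D₂ = D₁ × (Css,target / Css,current) = 1920 × 12.6/9.64 = 2510 mg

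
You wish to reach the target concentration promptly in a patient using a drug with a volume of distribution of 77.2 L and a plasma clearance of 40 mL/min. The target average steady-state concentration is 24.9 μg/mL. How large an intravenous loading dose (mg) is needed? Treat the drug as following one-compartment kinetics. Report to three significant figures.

The loading dose fills Vd to the target concentration; clearance is irrelevant here.
LD = Vd × C = 77.20 × 24.90 = 1922 mg

1920 mg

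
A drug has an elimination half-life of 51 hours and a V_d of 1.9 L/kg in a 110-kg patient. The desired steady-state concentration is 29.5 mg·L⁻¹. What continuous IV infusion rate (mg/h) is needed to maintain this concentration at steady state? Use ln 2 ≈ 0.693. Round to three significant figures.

Total Vd = 1.9 × 110 = 209.0 L
CL = 0.693 × Vd / t½ = 0.693 × 209.0 / 51 = 2.840 L/h
Infusion rate = CL × Css = 2.840 × 29.5 = 83.78 mg/h

83.8 mg/h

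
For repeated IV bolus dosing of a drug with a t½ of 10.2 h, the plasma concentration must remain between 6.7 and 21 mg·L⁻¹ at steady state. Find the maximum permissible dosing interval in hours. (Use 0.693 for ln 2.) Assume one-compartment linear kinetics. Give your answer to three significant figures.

16.8 h

k = 0.693 / t½ = 0.693 / 10.2 = 0.06794 h⁻¹
Between IV bolus doses, concentration decays as C = C₀·e^(−kτ), so C_peak/C_trough = e^(kτ).
τ_max = ln(C_peak/C_trough) / k = ln(21/6.7) / 0.06794 = 1.142 / 0.06794 = 16.81 h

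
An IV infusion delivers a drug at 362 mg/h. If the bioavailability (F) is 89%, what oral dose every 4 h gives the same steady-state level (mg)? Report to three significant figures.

To maintain the same Css, the systemic dosing rate must be unchanged: F·D/τ = infusion rate.
D = rate × τ / F = 362 × 4 / 0.89 = 1627 mg

1630 mg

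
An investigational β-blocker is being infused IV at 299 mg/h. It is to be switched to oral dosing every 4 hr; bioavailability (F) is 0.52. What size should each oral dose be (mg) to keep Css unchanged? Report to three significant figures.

2300 mg

To maintain the same Css, the systemic dosing rate must be unchanged: F·D/τ = infusion rate.
D = rate × τ / F = 299 × 4 / 0.52 = 2300 mg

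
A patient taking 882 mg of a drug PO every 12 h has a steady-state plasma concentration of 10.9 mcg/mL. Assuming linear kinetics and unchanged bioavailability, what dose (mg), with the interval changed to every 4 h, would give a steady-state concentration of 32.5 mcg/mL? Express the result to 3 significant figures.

With linear kinetics, Css is proportional to dose rate (D/τ) at fixed clearance.
D₂ = D₁ × (Css,target / Css,current) × (τ₂/τ₁) = 882 × (32.5/10.9) × (4/12) = 876.6 mg

877 mg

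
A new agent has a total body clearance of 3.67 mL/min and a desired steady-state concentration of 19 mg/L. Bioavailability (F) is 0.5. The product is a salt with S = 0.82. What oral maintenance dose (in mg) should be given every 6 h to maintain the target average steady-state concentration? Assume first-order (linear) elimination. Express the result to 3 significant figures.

61.2 mg

CL = 3.67 mL/min × 60/1000 = 0.2202 L/h
D = CL × Css × τ / F / S = 0.2202 × 19 × 6 / 0.5 / 0.82 = 61.23 mg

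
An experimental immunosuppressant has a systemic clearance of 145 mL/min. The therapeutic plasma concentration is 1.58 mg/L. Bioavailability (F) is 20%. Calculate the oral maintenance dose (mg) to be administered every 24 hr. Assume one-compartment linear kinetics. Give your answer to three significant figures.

1650 mg

CL = 145 mL/min × 60/1000 = 8.700 L/h
At steady state, dose per interval replaces the amount cleared in that interval: F·D/τ = CL·Css.
D = CL × Css × τ / F = 8.700 × 1.58 × 24 / 0.2 = 1650 mg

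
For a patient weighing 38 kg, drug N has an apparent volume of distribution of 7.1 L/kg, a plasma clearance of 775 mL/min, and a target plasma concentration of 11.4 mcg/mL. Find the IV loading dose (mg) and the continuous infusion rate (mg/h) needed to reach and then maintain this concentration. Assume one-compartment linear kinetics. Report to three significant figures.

(a) 3080 mg; (b) 530 mg/h

Total Vd = 7.1 × 38 = 269.8 L
Loading: fill Vd to C_target → 269.8 L × 11.4 mg/L = 3076 mg
CL = 775 mL/min = 775 × 0.06 = 46.50 L/h
Infusion rate = 46.50 L/h × 11.4 mg/L = 530.1 mg/h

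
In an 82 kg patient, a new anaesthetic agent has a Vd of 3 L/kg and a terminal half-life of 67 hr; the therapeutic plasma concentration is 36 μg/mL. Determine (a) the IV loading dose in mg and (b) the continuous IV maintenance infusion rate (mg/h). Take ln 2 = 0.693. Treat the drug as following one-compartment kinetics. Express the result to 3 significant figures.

Total Vd = 3 × 82 = 246.0 L
LD = Vd × C = 246.0 × 36 = 8856 mg
CL = 0.693 × Vd / t½ = 0.693 × 246.0 / 67 = 2.544 L/h
Infusion rate = CL × Css = 2.544 × 36 = 91.58 mg/h

(a) 8860 mg; (b) 91.6 mg/h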